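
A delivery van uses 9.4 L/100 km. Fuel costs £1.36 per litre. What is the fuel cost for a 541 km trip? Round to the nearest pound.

Fuel = 9.4 L/100 km × 541 km / 100 = 50.85 L
Cost = 50.85 L × £1.36/L = £69.16 ≈ £69

£69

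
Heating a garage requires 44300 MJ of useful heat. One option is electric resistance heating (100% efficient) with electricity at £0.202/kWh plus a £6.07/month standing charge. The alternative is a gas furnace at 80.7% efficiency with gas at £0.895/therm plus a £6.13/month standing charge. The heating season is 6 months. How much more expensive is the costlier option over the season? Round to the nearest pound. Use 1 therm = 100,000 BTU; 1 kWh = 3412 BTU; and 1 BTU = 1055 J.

Heat load = 44300 MJ = 44,300,000,000 J / 1055 = 41,990,521 BTU
Gas: input = 41,990,521 / 0.807 = 52,032,864 BTU = 520.3 therm → 520.3 × £0.895 = £465.69; + 6 × £6.13 standing = £502.47
Electric: 41,990,521 BTU / 3412 = 12,310 kWh → × £0.202 = £2,485.96; + 6 × £6.07 standing = £2,522.38
Difference = |£502.47 − £2,522.38| = £2,019.90 ≈ £2020

£2020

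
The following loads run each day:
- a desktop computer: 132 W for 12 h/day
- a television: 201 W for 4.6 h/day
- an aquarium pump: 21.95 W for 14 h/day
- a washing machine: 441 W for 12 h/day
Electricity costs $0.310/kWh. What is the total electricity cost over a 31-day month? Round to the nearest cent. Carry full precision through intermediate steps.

desktop computer: 132 W × 12 h × 31 d = 49,104 Wh = 49.1 kWh
television: 201 W × 4.6 h × 31 d = 28,663 Wh = 28.66 kWh
aquarium pump: 21.95 W × 14 h × 31 d = 9,526 Wh = 9.526 kWh
washing machine: 441 W × 12 h × 31 d = 164,052 Wh = 164.1 kWh
Total energy = 49.1 + 28.66 + 9.526 + 164.1 = 251.3 kWh
Cost = 251.3 kWh × $0.310 = $77.92

$77.92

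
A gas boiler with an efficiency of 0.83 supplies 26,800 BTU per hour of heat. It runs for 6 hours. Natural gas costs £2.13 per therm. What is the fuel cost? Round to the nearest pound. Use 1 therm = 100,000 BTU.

£4

Heat delivered = 26,800 BTU/h × 6 h = 160,800 BTU
Gas input = 160,800 / 0.83 = 193,735 BTU
= 193,735 / 100,000 = 1.937 therm
Cost = 1.937 × £2.13/therm = £4.13 ≈ £4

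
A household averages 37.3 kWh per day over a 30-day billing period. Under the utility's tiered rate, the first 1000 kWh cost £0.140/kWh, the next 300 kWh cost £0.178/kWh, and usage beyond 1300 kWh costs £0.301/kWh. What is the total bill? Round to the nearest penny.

£161.18

Usage = 37.3 kWh/day × 30 days = 1119 kWh
First 1000 kWh × £0.140 = £140.00
Next 119 kWh × £0.178 = £21.18
Remaining tier: 0 kWh (not reached)
Total = £161.18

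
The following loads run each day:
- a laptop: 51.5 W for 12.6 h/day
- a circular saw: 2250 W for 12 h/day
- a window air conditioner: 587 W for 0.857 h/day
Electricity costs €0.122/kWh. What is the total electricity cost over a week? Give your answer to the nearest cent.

laptop: 51.5 W × 12.6 h × 7 d = 4,542 Wh = 4.542 kWh
circular saw: 2250 W × 12 h × 7 d = 189,000 Wh = 189 kWh
window air conditioner: 587 W × 0.857 h × 7 d = 3,521 Wh = 3.521 kWh
Total energy = 4.542 + 189 + 3.521 = 197.1 kWh
Cost = 197.1 kWh × €0.122 = €24.04

€24.04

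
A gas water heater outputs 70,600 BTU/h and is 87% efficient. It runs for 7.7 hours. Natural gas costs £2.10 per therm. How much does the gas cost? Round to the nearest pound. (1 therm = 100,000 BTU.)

£13

Heat delivered = 70,600 BTU/h × 7.7 h = 543,620 BTU
Gas input = 543,620 / 0.87 = 624,851 BTU
= 624,851 / 100,000 = 6.249 therm
Cost = 6.249 × £2.10/therm = £13.12 ≈ £13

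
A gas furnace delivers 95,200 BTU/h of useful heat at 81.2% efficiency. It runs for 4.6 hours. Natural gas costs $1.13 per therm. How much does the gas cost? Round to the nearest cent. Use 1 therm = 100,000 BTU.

$6.09

Heat delivered = 95,200 BTU/h × 4.6 h = 437,920 BTU
Gas input = 437,920 / 0.812 = 539,310 BTU
= 539,310 / 100,000 = 5.393 therm
Cost = 5.393 × $1.13/therm = $6.09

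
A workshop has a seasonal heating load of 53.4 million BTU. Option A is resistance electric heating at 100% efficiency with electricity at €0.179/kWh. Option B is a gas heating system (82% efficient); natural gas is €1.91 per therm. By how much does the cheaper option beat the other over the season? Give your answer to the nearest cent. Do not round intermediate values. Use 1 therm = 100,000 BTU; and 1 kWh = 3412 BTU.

Heat load = 53.4 × 10⁶ BTU = 53,400,000 BTU
Gas: input = 53,400,000 / 0.82 = 65,121,951 BTU = 651.2 therm → 651.2 × €1.91 = €1,243.83
Electric: 53,400,000 BTU / 3412 = 15,650 kWh → × €0.179 = €2,801.47
Difference = |€1,243.83 − €2,801.47| = €1,557.64

€1557.64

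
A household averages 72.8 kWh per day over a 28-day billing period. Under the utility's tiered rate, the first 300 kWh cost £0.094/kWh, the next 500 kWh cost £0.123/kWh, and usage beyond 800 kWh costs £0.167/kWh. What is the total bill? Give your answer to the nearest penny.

£296.51

Usage = 72.8 kWh/day × 28 days = 2038.4 kWh
First 300 kWh × £0.094 = £28.20
Next 500 kWh × £0.123 = £61.50
Remaining 1238.4 kWh × £0.167 = £206.81
Total = £296.51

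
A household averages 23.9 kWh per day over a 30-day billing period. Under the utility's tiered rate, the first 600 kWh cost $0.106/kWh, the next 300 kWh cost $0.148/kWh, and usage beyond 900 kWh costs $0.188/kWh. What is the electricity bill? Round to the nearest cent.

$80.92

Usage = 23.9 kWh/day × 30 days = 717 kWh
First 600 kWh × $0.106 = $63.60
Next 117 kWh × $0.148 = $17.32
Remaining tier: 0 kWh (not reached)
Total = $80.92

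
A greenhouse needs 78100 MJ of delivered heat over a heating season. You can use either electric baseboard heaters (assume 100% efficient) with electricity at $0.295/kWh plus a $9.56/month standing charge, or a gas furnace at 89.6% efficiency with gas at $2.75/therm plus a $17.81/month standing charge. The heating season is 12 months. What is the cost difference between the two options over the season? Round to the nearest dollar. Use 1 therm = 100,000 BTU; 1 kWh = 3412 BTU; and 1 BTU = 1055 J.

Heat load = 78100 MJ = 78,100,000,000 J / 1055 = 74,028,436 BTU
Gas: input = 74,028,436 / 0.896 = 82,621,022 BTU = 826.2 therm → 826.2 × $2.75 = $2,272.08; + 12 × $17.81 standing = $2,485.80
Electric: 74,028,436 BTU / 3412 = 21,700 kWh → × $0.295 = $6,400.47; + 12 × $9.56 standing = $6,515.19
Difference = |$2,485.80 − $6,515.19| = $4,029.39 ≈ $4029

$4029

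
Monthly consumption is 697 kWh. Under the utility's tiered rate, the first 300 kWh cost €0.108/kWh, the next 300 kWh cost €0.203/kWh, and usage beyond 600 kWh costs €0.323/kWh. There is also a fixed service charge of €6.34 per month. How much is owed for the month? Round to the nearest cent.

€130.97

First 300 kWh × €0.108 = €32.40
Next 300 kWh × €0.203 = €60.90
Remaining 97 kWh × €0.323 = €31.33
Energy charge = €124.63; + service €6.34 = €130.97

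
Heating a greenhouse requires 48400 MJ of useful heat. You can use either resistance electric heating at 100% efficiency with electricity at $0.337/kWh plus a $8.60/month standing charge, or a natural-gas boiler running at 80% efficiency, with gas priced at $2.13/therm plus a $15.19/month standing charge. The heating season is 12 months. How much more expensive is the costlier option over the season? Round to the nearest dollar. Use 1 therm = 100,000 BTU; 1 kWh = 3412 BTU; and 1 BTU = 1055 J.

$3231

Heat load = 48400 MJ = 48,400,000,000 J / 1055 = 45,876,777 BTU
Gas: input = 45,876,777 / 0.800 = 57,345,972 BTU = 573.5 therm → 573.5 × $2.13 = $1,221.47; + 12 × $15.19 standing = $1,403.75
Electric: 45,876,777 BTU / 3412 = 13,450 kWh → × $0.337 = $4,531.21; + 12 × $8.60 standing = $4,634.41
Difference = |$1,403.75 − $4,634.41| = $3,230.66 ≈ $3231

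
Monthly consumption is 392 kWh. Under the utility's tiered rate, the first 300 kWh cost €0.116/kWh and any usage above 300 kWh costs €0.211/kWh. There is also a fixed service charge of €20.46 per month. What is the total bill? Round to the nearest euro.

First 300 kWh × €0.116 = €34.80
Remaining 92 kWh × €0.211 = €19.41
Energy charge = €54.21; + service €20.46 = €74.67 ≈ €75

€75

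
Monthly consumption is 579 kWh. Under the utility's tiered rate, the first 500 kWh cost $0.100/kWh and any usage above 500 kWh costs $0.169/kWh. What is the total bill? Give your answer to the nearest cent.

First 500 kWh × $0.100 = $50.00
Remaining 79 kWh × $0.169 = $13.35
Total = $63.35

$63.35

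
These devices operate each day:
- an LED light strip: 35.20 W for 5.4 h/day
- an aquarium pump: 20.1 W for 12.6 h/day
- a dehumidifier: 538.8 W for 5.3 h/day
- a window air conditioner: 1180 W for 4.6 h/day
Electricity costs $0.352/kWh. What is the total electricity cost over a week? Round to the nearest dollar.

LED light strip: 35.20 W × 5.4 h × 7 d = 1,331 Wh = 1.331 kWh
aquarium pump: 20.1 W × 12.6 h × 7 d = 1,773 Wh = 1.773 kWh
dehumidifier: 538.8 W × 5.3 h × 7 d = 19,989 Wh = 19.99 kWh
window air conditioner: 1180 W × 4.6 h × 7 d = 37,996 Wh = 38 kWh
Total energy = 1.331 + 1.773 + 19.99 + 38 = 61.09 kWh
Cost = 61.09 kWh × $0.352 = $21.50 ≈ $22

$22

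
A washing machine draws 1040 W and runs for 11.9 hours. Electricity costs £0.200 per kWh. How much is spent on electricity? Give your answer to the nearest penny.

Energy = 1040 W × 11.9 h = 12,376 Wh = 12.38 kWh
Cost = 12.38 kWh × £0.200/kWh = £2.48

£2.48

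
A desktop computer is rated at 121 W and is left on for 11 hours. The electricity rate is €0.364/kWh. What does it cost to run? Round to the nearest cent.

Energy = 121 W × 11 h = 1,331 Wh = 1.331 kWh
Cost = 1.331 kWh × €0.364/kWh = €0.48

€0.48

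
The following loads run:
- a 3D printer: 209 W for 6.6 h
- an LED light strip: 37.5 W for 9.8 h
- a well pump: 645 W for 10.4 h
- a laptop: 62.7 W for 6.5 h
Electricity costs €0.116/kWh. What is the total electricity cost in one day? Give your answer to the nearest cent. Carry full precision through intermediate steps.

€1.03

3D printer: 209 W × 6.6 h = 1,379 Wh = 1.379 kWh
LED light strip: 37.5 W × 9.8 h = 368 Wh = 0.3675 kWh
well pump: 645 W × 10.4 h = 6,708 Wh = 6.708 kWh
laptop: 62.7 W × 6.5 h = 408 Wh = 0.4076 kWh
Total energy = 1.379 + 0.3675 + 6.708 + 0.4076 = 8.862 kWh
Cost = 8.862 kWh × €0.116 = €1.03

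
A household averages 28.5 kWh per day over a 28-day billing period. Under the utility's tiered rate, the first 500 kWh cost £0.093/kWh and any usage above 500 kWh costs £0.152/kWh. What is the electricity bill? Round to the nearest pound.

Usage = 28.5 kWh/day × 28 days = 798 kWh
First 500 kWh × £0.093 = £46.50
Remaining 298 kWh × £0.152 = £45.30
Total = £91.80 ≈ £92

£92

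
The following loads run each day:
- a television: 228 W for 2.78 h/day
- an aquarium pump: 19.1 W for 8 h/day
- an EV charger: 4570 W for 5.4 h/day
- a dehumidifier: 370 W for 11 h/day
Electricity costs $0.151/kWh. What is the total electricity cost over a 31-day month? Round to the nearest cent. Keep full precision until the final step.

television: 228 W × 2.78 h × 31 d = 19,649 Wh = 19.65 kWh
aquarium pump: 19.1 W × 8 h × 31 d = 4,737 Wh = 4.737 kWh
EV charger: 4570 W × 5.4 h × 31 d = 765,018 Wh = 765 kWh
dehumidifier: 370 W × 11 h × 31 d = 126,170 Wh = 126.2 kWh
Total energy = 19.65 + 4.737 + 765 + 126.2 = 915.6 kWh
Cost = 915.6 kWh × $0.151 = $138.25

$138.25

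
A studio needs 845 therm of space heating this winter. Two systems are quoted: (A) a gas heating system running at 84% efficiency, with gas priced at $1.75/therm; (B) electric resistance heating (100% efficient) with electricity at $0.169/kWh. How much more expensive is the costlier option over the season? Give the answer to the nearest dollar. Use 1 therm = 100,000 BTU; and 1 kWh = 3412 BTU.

Heat load = 845 therm × 100,000 = 84,500,000 BTU
Gas: input = 84,500,000 / 0.84 = 100,595,238 BTU = 1,006 therm → 1,006 × $1.75 = $1,760.42
Electric: 84,500,000 BTU / 3412 = 24,770 kWh → × $0.169 = $4,185.38
Difference = |$1,760.42 − $4,185.38| = $2,424.96 ≈ $2425

$2425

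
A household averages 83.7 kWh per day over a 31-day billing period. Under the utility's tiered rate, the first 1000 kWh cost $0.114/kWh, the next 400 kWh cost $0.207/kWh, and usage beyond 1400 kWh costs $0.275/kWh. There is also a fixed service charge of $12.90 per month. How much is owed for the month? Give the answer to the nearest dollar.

$538

Usage = 83.7 kWh/day × 31 days = 2594.7 kWh
First 1000 kWh × $0.114 = $114.00
Next 400 kWh × $0.207 = $82.80
Remaining 1194.7 kWh × $0.275 = $328.54
Energy charge = $525.34; + service $12.90 = $538.24 ≈ $538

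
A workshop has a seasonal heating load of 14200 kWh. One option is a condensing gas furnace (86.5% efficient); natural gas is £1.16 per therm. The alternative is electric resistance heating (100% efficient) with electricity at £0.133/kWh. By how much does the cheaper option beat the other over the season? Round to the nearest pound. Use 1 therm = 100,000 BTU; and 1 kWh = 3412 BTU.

£1239

Heat load = 14200 kWh × 3412 = 48,450,400 BTU
Gas: input = 48,450,400 / 0.865 = 56,012,023 BTU = 560.1 therm → 560.1 × £1.16 = £649.74
Electric: 48,450,400 BTU / 3412 = 14,200 kWh → × £0.133 = £1,888.60
Difference = |£649.74 − £1,888.60| = £1,238.86 ≈ £1239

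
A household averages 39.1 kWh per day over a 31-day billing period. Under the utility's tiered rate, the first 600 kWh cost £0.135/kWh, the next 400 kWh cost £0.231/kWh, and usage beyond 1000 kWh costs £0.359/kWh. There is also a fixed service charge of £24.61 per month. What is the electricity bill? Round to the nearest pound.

Usage = 39.1 kWh/day × 31 days = 1212.1 kWh
First 600 kWh × £0.135 = £81.00
Next 400 kWh × £0.231 = £92.40
Remaining 212.1 kWh × £0.359 = £76.14
Energy charge = £249.54; + service £24.61 = £274.15 ≈ £274

£274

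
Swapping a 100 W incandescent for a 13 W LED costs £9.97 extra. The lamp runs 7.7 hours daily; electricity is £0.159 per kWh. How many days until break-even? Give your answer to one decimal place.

93.6 days

Power saved = 100 − 13 = 87 W
Daily energy saved = 87 W × 7.7 h = 669.9 Wh = 0.6699 kWh
Daily savings = 0.6699 × £0.159 = £0.1065
Payback = £9.97 / £0.1065 per day = 93.6 days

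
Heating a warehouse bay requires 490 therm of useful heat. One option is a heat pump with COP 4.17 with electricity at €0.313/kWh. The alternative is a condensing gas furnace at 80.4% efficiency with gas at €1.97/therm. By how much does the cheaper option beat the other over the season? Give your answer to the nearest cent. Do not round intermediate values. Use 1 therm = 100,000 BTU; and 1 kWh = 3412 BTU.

Heat load = 490 therm × 100,000 = 49,000,000 BTU
Gas: input = 49,000,000 / 0.804 = 60,945,274 BTU = 609.5 therm → 609.5 × €1.97 = €1,200.62
Heat pump: 49,000,000 BTU / 3412 = 14,360 kWh heat; / 4.17 = 3,444 kWh in → × €0.313 = €1,077.94
Difference = |€1,200.62 − €1,077.94| = €122.68

€122.68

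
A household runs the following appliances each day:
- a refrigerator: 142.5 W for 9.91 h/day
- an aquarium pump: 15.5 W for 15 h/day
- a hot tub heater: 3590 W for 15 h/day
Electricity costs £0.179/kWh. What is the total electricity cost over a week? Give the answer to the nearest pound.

refrigerator: 142.5 W × 9.91 h × 7 d = 9,885 Wh = 9.885 kWh
aquarium pump: 15.5 W × 15 h × 7 d = 1,628 Wh = 1.627 kWh
hot tub heater: 3590 W × 15 h × 7 d = 376,950 Wh = 376.9 kWh
Total energy = 9.885 + 1.627 + 376.9 = 388.5 kWh
Cost = 388.5 kWh × £0.179 = £69.53 ≈ £70

£70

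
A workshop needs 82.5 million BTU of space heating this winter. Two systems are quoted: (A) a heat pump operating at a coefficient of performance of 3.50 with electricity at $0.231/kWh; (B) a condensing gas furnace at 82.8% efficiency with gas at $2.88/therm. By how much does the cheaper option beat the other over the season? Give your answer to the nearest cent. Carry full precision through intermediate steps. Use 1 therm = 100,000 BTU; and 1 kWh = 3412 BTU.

$1273.73

Heat load = 82.5 × 10⁶ BTU = 82,500,000 BTU
Gas: input = 82,500,000 / 0.828 = 99,637,681 BTU = 996.4 therm → 996.4 × $2.88 = $2,869.57
Heat pump: 82,500,000 BTU / 3412 = 24,180 kWh heat; / 3.50 = 6,908 kWh in → × $0.231 = $1,595.84
Difference = |$2,869.57 − $1,595.84| = $1,273.73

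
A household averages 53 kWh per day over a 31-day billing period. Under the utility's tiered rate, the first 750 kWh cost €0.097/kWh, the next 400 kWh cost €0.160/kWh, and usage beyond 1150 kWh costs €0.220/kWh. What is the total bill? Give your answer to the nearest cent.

Usage = 53 kWh/day × 31 days = 1643 kWh
First 750 kWh × €0.097 = €72.75
Next 400 kWh × €0.160 = €64.00
Remaining 493 kWh × €0.220 = €108.46
Total = €245.21

€245.21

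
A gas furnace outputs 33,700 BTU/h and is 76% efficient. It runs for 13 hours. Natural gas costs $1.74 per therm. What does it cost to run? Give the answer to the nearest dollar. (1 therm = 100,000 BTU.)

$10

Heat delivered = 33,700 BTU/h × 13 h = 438,100 BTU
Gas input = 438,100 / 0.76 = 576,447 BTU
= 576,447 / 100,000 = 5.764 therm
Cost = 5.764 × $1.74/therm = $10.03 ≈ $10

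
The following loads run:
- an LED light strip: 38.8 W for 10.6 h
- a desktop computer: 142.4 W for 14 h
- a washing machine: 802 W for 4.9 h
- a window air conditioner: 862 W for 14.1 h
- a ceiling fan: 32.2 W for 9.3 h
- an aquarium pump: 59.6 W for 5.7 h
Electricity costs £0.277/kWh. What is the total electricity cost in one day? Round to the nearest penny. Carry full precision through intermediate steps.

£5.30

LED light strip: 38.8 W × 10.6 h = 411 Wh = 0.4113 kWh
desktop computer: 142.4 W × 14 h = 1,994 Wh = 1.994 kWh
washing machine: 802 W × 4.9 h = 3,930 Wh = 3.93 kWh
window air conditioner: 862 W × 14.1 h = 12,154 Wh = 12.15 kWh
ceiling fan: 32.2 W × 9.3 h = 299 Wh = 0.2995 kWh
aquarium pump: 59.6 W × 5.7 h = 340 Wh = 0.3397 kWh
Total energy = 0.4113 + 1.994 + 3.93 + 12.15 + 0.2995 + 0.3397 = 19.13 kWh
Cost = 19.13 kWh × £0.277 = £5.30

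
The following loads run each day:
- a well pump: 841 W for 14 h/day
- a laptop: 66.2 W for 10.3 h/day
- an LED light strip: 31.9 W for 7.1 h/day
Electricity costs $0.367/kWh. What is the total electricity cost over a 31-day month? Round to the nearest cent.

$144.29

well pump: 841 W × 14 h × 31 d = 364,994 Wh = 365 kWh
laptop: 66.2 W × 10.3 h × 31 d = 21,138 Wh = 21.14 kWh
LED light strip: 31.9 W × 7.1 h × 31 d = 7,021 Wh = 7.021 kWh
Total energy = 365 + 21.14 + 7.021 = 393.2 kWh
Cost = 393.2 kWh × $0.367 = $144.29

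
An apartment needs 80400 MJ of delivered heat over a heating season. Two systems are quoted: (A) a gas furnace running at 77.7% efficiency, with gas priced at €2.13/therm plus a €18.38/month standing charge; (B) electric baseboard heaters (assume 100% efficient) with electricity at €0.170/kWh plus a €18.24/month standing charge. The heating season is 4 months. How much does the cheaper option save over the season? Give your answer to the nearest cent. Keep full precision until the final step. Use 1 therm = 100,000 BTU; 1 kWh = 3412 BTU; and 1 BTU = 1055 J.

Heat load = 80400 MJ = 80,400,000,000 J / 1055 = 76,208,531 BTU
Gas: input = 76,208,531 / 0.777 = 98,080,477 BTU = 980.8 therm → 980.8 × €2.13 = €2,089.11; + 4 × €18.38 standing = €2,162.63
Electric: 76,208,531 BTU / 3412 = 22,340 kWh → × €0.170 = €3,797.03; + 4 × €18.24 standing = €3,869.99
Difference = |€2,162.63 − €3,869.99| = €1,707.35

€1707.35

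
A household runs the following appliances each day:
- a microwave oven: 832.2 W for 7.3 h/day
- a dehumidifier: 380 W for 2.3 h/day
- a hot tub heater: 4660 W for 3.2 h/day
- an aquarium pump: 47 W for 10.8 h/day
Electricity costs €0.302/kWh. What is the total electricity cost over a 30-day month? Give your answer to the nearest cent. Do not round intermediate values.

€202.66

microwave oven: 832.2 W × 7.3 h × 30 d = 182,252 Wh = 182.3 kWh
dehumidifier: 380 W × 2.3 h × 30 d = 26,220 Wh = 26.22 kWh
hot tub heater: 4660 W × 3.2 h × 30 d = 447,360 Wh = 447.4 kWh
aquarium pump: 47 W × 10.8 h × 30 d = 15,228 Wh = 15.23 kWh
Total energy = 182.3 + 26.22 + 447.4 + 15.23 = 671.1 kWh
Cost = 671.1 kWh × €0.302 = €202.66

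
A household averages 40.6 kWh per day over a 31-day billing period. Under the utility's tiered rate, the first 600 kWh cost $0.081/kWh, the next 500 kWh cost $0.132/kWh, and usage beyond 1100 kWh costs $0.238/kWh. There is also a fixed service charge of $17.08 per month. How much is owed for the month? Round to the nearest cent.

$169.43

Usage = 40.6 kWh/day × 31 days = 1258.6 kWh
First 600 kWh × $0.081 = $48.60
Next 500 kWh × $0.132 = $66.00
Remaining 158.6 kWh × $0.238 = $37.75
Energy charge = $152.35; + service $17.08 = $169.43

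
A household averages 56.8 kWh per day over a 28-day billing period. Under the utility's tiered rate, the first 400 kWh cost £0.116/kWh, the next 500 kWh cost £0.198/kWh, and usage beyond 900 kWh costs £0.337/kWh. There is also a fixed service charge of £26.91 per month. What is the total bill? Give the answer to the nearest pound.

Usage = 56.8 kWh/day × 28 days = 1590.4 kWh
First 400 kWh × £0.116 = £46.40
Next 500 kWh × £0.198 = £99.00
Remaining 690.4 kWh × £0.337 = £232.66
Energy charge = £378.06; + service £26.91 = £404.97 ≈ £405

£405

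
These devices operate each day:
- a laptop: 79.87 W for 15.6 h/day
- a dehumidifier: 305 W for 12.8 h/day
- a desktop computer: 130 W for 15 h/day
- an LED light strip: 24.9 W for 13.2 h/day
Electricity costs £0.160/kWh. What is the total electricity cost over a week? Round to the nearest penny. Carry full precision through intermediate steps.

£8.32

laptop: 79.87 W × 15.6 h × 7 d = 8,722 Wh = 8.722 kWh
dehumidifier: 305 W × 12.8 h × 7 d = 27,328 Wh = 27.33 kWh
desktop computer: 130 W × 15 h × 7 d = 13,650 Wh = 13.65 kWh
LED light strip: 24.9 W × 13.2 h × 7 d = 2,301 Wh = 2.301 kWh
Total energy = 8.722 + 27.33 + 13.65 + 2.301 = 52 kWh
Cost = 52 kWh × £0.160 = £8.32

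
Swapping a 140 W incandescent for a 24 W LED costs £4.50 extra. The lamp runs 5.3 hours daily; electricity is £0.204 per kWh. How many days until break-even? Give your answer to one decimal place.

Power saved = 140 − 24 = 116 W
Daily energy saved = 116 W × 5.3 h = 614.8 Wh = 0.6148 kWh
Daily savings = 0.6148 × £0.204 = £0.1254
Payback = £4.50 / £0.1254 per day = 35.88 days

35.9 days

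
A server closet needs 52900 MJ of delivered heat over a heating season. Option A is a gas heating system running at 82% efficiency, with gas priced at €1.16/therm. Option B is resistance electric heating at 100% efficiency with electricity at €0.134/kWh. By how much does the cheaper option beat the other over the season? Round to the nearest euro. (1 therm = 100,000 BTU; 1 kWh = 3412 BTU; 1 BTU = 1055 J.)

€1260

Heat load = 52900 MJ = 52,900,000,000 J / 1055 = 50,142,180 BTU
Gas: input = 50,142,180 / 0.82 = 61,149,000 BTU = 611.5 therm → 611.5 × €1.16 = €709.33
Electric: 50,142,180 BTU / 3412 = 14,700 kWh → × €0.134 = €1,969.24
Difference = |€709.33 − €1,969.24| = €1,259.91 ≈ €1260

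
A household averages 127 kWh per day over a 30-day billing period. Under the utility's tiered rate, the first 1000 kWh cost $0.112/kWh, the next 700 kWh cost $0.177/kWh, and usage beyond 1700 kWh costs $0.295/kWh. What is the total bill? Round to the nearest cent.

Usage = 127 kWh/day × 30 days = 3810 kWh
First 1000 kWh × $0.112 = $112.00
Next 700 kWh × $0.177 = $123.90
Remaining 2110 kWh × $0.295 = $622.45
Total = $858.35

$858.35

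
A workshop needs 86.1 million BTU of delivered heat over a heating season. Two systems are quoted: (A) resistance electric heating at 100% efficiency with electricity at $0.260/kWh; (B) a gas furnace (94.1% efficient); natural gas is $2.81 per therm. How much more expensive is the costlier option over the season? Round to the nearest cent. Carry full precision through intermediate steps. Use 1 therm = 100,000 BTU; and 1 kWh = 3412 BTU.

Heat load = 86.1 × 10⁶ BTU = 86,100,000 BTU
Gas: input = 86,100,000 / 0.941 = 91,498,406 BTU = 915 therm → 915 × $2.81 = $2,571.11
Electric: 86,100,000 BTU / 3412 = 25,230 kWh → × $0.260 = $6,560.96
Difference = |$2,571.11 − $6,560.96| = $3,989.86

$3989.86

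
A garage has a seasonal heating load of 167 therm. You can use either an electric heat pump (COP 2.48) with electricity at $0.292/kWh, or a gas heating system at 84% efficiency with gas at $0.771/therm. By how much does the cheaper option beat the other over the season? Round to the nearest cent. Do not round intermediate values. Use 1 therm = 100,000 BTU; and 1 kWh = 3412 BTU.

Heat load = 167 therm × 100,000 = 16,700,000 BTU
Gas: input = 16,700,000 / 0.84 = 19,880,952 BTU = 198.8 therm → 198.8 × $0.771 = $153.28
Heat pump: 16,700,000 BTU / 3412 = 4,894 kWh heat; / 2.48 = 1,974 kWh in → × $0.292 = $576.29
Difference = |$153.28 − $576.29| = $423.00

$423.00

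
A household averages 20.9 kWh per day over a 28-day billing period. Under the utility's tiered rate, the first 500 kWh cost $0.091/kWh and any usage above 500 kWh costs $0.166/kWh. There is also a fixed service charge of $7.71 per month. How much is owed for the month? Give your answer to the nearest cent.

Usage = 20.9 kWh/day × 28 days = 585.2 kWh
First 500 kWh × $0.091 = $45.50
Remaining 85.2 kWh × $0.166 = $14.14
Energy charge = $59.64; + service $7.71 = $67.35

$67.35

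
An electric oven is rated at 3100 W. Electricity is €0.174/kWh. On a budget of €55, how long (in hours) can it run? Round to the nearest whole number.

102 h

Energy budget = €55 / €0.174 per kWh = 316.1 kWh = 316,092 Wh
Runtime = 316,092 Wh / 3100 W = 102 h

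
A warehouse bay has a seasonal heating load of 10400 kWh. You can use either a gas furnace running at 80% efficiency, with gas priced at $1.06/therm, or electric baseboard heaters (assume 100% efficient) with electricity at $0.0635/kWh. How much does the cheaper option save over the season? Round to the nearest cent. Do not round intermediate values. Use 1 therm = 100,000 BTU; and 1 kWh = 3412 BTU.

$190.23

Heat load = 10400 kWh × 3412 = 35,484,800 BTU
Gas: input = 35,484,800 / 0.80 = 44,356,000 BTU = 443.6 therm → 443.6 × $1.06 = $470.17
Electric: 35,484,800 BTU / 3412 = 10,400 kWh → × $0.0635 = $660.40
Difference = |$470.17 − $660.40| = $190.23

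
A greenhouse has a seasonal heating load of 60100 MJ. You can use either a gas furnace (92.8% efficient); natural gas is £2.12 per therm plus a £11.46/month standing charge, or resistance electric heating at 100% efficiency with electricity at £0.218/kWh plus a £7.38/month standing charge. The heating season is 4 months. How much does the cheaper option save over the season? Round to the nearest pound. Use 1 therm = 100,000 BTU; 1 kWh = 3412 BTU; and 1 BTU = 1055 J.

Heat load = 60100 MJ = 60,100,000,000 J / 1055 = 56,966,825 BTU
Gas: input = 56,966,825 / 0.928 = 61,386,664 BTU = 613.9 therm → 613.9 × £2.12 = £1,301.40; + 4 × £11.46 standing = £1,347.24
Electric: 56,966,825 BTU / 3412 = 16,700 kWh → × £0.218 = £3,639.73; + 4 × £7.38 standing = £3,669.25
Difference = |£1,347.24 − £3,669.25| = £2,322.02 ≈ £2322

£2322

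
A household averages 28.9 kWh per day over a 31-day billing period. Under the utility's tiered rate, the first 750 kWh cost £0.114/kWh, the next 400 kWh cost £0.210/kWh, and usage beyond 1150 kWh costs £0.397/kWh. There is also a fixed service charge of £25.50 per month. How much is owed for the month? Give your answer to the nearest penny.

£141.64

Usage = 28.9 kWh/day × 31 days = 895.9 kWh
First 750 kWh × £0.114 = £85.50
Next 145.9 kWh × £0.210 = £30.64
Remaining tier: 0 kWh (not reached)
Energy charge = £116.14; + service £25.50 = £141.64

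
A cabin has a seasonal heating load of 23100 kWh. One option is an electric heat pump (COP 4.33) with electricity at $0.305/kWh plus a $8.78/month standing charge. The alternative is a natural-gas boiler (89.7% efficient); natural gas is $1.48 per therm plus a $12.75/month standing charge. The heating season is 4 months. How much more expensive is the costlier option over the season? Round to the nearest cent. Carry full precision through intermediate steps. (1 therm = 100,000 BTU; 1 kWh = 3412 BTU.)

$310.82

Heat load = 23100 kWh × 3412 = 78,817,200 BTU
Gas: input = 78,817,200 / 0.897 = 87,867,559 BTU = 878.7 therm → 878.7 × $1.48 = $1,300.44; + 4 × $12.75 standing = $1,351.44
Heat pump: 78,817,200 BTU / 3412 = 23,100 kWh heat; / 4.33 = 5,335 kWh in → × $0.305 = $1,627.14; + 4 × $8.78 standing = $1,662.26
Difference = |$1,351.44 − $1,662.26| = $310.82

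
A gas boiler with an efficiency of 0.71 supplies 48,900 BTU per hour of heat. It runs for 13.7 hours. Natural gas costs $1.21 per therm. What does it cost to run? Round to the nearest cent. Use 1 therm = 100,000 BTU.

$11.42

Heat delivered = 48,900 BTU/h × 13.7 h = 669,930 BTU
Gas input = 669,930 / 0.71 = 943,563 BTU
= 943,563 / 100,000 = 9.436 therm
Cost = 9.436 × $1.21/therm = $11.42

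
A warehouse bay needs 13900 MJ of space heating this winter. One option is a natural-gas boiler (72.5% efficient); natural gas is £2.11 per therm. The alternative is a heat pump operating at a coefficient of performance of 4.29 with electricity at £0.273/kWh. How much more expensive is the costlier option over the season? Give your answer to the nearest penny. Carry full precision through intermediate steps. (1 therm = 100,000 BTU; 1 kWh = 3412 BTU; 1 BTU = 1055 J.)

£137.72

Heat load = 13900 MJ = 13,900,000,000 J / 1055 = 13,175,355 BTU
Gas: input = 13,175,355 / 0.725 = 18,172,904 BTU = 181.7 therm → 181.7 × £2.11 = £383.45
Heat pump: 13,175,355 BTU / 3412 = 3,861 kWh heat; / 4.29 = 900.1 kWh in → × £0.273 = £245.73
Difference = |£383.45 − £245.73| = £137.72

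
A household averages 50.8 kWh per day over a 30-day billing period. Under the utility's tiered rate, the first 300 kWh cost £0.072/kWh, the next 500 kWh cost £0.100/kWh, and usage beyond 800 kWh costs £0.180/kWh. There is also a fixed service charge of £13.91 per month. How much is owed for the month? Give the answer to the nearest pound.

Usage = 50.8 kWh/day × 30 days = 1524 kWh
First 300 kWh × £0.072 = £21.60
Next 500 kWh × £0.100 = £50.00
Remaining 724 kWh × £0.180 = £130.32
Energy charge = £201.92; + service £13.91 = £215.83 ≈ £216

£216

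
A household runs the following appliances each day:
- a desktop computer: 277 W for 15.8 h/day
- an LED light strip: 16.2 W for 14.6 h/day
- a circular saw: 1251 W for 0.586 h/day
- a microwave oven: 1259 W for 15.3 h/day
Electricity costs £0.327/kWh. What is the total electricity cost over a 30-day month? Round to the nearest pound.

desktop computer: 277 W × 15.8 h × 30 d = 131,298 Wh = 131.3 kWh
LED light strip: 16.2 W × 14.6 h × 30 d = 7,096 Wh = 7.096 kWh
circular saw: 1251 W × 0.586 h × 30 d = 21,993 Wh = 21.99 kWh
microwave oven: 1259 W × 15.3 h × 30 d = 577,881 Wh = 577.9 kWh
Total energy = 131.3 + 7.096 + 21.99 + 577.9 = 738.3 kWh
Cost = 738.3 kWh × £0.327 = £241.41 ≈ £241

£241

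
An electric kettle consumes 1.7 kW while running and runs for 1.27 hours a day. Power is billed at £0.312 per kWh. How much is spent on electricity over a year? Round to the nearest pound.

Energy = 1700 W × 1.27 h/day × 365 days = 788,035 Wh = 788 kWh
Cost = 788 kWh × £0.312/kWh = £245.87 ≈ £246

£246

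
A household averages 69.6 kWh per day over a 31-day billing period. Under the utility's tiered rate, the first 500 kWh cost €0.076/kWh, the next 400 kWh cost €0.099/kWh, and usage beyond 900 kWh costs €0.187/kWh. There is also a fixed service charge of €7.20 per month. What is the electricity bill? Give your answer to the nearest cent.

Usage = 69.6 kWh/day × 31 days = 2157.6 kWh
First 500 kWh × €0.076 = €38.00
Next 400 kWh × €0.099 = €39.60
Remaining 1257.6 kWh × €0.187 = €235.17
Energy charge = €312.77; + service €7.20 = €319.97

€319.97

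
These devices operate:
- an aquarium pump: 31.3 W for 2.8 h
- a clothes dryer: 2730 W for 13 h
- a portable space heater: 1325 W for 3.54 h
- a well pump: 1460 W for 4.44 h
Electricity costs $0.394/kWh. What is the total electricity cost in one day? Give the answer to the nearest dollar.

aquarium pump: 31.3 W × 2.8 h = 88 Wh = 0.08764 kWh
clothes dryer: 2730 W × 13 h = 35,490 Wh = 35.49 kWh
portable space heater: 1325 W × 3.54 h = 4,690 Wh = 4.691 kWh
well pump: 1460 W × 4.44 h = 6,482 Wh = 6.482 kWh
Total energy = 0.08764 + 35.49 + 4.691 + 6.482 = 46.75 kWh
Cost = 46.75 kWh × $0.394 = $18.42 ≈ $18

$18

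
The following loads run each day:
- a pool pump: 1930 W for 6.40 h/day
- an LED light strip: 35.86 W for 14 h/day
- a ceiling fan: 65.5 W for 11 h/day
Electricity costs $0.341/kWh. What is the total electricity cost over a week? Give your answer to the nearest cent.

$32.40

pool pump: 1930 W × 6.40 h × 7 d = 86,464 Wh = 86.46 kWh
LED light strip: 35.86 W × 14 h × 7 d = 3,514 Wh = 3.514 kWh
ceiling fan: 65.5 W × 11 h × 7 d = 5,044 Wh = 5.043 kWh
Total energy = 86.46 + 3.514 + 5.043 = 95.02 kWh
Cost = 95.02 kWh × $0.341 = $32.40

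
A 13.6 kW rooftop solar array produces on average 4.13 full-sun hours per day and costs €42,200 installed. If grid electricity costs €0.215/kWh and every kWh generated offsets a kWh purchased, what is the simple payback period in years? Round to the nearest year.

10 years

Daily generation = 13.6 kW × 4.13 h = 56.17 kWh
Annual generation = 56.17 × 365 = 20501 kWh
Annual savings = 20501 × €0.215 = €4,407.78
Payback = €42,200 / €4,407.78 = 9.57 years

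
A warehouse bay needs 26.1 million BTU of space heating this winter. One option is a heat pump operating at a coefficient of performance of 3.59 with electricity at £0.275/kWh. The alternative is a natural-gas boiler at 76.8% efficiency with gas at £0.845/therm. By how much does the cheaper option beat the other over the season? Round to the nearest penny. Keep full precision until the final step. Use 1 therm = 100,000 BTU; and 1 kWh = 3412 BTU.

£298.79

Heat load = 26.1 × 10⁶ BTU = 26,100,000 BTU
Gas: input = 26,100,000 / 0.768 = 33,984,375 BTU = 339.8 therm → 339.8 × £0.845 = £287.17
Heat pump: 26,100,000 BTU / 3412 = 7,649 kWh heat; / 3.59 = 2,131 kWh in → × £0.275 = £585.96
Difference = |£287.17 − £585.96| = £298.79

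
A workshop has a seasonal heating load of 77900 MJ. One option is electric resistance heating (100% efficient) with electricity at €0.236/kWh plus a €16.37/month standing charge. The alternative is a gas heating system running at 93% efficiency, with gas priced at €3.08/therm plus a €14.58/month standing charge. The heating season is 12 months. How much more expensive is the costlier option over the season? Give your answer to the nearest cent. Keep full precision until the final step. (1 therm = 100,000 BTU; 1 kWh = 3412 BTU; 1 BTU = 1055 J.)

Heat load = 77900 MJ = 77,900,000,000 J / 1055 = 73,838,863 BTU
Gas: input = 73,838,863 / 0.93 = 79,396,626 BTU = 794 therm → 794 × €3.08 = €2,445.42; + 12 × €14.58 standing = €2,620.38
Electric: 73,838,863 BTU / 3412 = 21,640 kWh → × €0.236 = €5,107.26; + 12 × €16.37 standing = €5,303.70
Difference = |€2,620.38 − €5,303.70| = €2,683.32

€2683.32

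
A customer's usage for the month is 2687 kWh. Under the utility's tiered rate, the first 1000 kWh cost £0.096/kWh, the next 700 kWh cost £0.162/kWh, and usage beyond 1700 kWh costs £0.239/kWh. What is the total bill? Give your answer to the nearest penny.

First 1000 kWh × £0.096 = £96.00
Next 700 kWh × £0.162 = £113.40
Remaining 987 kWh × £0.239 = £235.89
Total = £445.29

£445.29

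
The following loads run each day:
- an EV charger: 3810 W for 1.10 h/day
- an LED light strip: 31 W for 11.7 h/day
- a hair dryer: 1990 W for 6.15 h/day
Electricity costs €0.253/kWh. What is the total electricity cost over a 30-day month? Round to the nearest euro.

€127

EV charger: 3810 W × 1.10 h × 30 d = 125,730 Wh = 125.7 kWh
LED light strip: 31 W × 11.7 h × 30 d = 10,881 Wh = 10.88 kWh
hair dryer: 1990 W × 6.15 h × 30 d = 367,155 Wh = 367.2 kWh
Total energy = 125.7 + 10.88 + 367.2 = 503.8 kWh
Cost = 503.8 kWh × €0.253 = €127.45 ≈ €127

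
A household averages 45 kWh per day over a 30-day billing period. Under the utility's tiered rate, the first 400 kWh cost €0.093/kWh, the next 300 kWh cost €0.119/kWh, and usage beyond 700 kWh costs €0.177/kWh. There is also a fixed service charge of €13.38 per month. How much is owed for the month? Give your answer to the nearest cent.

€201.33

Usage = 45 kWh/day × 30 days = 1350 kWh
First 400 kWh × €0.093 = €37.20
Next 300 kWh × €0.119 = €35.70
Remaining 650 kWh × €0.177 = €115.05
Energy charge = €187.95; + service €13.38 = €201.33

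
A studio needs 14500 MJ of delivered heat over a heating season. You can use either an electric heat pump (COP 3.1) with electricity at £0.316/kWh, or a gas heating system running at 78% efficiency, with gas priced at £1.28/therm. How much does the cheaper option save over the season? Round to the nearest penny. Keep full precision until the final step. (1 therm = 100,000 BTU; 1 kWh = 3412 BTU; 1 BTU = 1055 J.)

£185.07

Heat load = 14500 MJ = 14,500,000,000 J / 1055 = 13,744,076 BTU
Gas: input = 13,744,076 / 0.78 = 17,620,610 BTU = 176.2 therm → 176.2 × £1.28 = £225.54
Heat pump: 13,744,076 BTU / 3412 = 4,028 kWh heat; / 3.1 = 1,299 kWh in → × £0.316 = £410.61
Difference = |£225.54 − £410.61| = £185.07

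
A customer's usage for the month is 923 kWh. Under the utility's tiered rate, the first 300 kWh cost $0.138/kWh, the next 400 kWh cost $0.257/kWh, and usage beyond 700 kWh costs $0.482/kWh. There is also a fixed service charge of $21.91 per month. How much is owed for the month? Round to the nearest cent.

$273.60

First 300 kWh × $0.138 = $41.40
Next 400 kWh × $0.257 = $102.80
Remaining 223 kWh × $0.482 = $107.49
Energy charge = $251.69; + service $21.91 = $273.60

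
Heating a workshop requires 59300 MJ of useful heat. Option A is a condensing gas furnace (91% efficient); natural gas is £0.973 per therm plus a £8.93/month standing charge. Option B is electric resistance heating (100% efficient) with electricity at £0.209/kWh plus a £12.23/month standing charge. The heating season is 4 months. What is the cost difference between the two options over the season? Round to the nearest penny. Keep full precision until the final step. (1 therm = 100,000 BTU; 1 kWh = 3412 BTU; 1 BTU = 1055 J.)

Heat load = 59300 MJ = 59,300,000,000 J / 1055 = 56,208,531 BTU
Gas: input = 56,208,531 / 0.91 = 61,767,616 BTU = 617.7 therm → 617.7 × £0.973 = £601.00; + 4 × £8.93 standing = £636.72
Electric: 56,208,531 BTU / 3412 = 16,470 kWh → × £0.209 = £3,443.02; + 4 × £12.23 standing = £3,491.94
Difference = |£636.72 − £3,491.94| = £2,855.22

£2855.22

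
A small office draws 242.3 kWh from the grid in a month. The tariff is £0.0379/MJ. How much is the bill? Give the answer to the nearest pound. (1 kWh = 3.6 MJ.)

£33

242.3 kWh × (3.6 MJ/kWh) = 872.3 MJ
Cost = 872.3 MJ × £0.0379/MJ = £33.06 ≈ £33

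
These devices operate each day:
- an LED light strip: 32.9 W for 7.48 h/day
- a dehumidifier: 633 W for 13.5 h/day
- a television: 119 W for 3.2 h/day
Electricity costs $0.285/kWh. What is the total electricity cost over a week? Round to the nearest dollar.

$18

LED light strip: 32.9 W × 7.48 h × 7 d = 1,723 Wh = 1.723 kWh
dehumidifier: 633 W × 13.5 h × 7 d = 59,818 Wh = 59.82 kWh
television: 119 W × 3.2 h × 7 d = 2,666 Wh = 2.666 kWh
Total energy = 1.723 + 59.82 + 2.666 = 64.21 kWh
Cost = 64.21 kWh × $0.285 = $18.30 ≈ $18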